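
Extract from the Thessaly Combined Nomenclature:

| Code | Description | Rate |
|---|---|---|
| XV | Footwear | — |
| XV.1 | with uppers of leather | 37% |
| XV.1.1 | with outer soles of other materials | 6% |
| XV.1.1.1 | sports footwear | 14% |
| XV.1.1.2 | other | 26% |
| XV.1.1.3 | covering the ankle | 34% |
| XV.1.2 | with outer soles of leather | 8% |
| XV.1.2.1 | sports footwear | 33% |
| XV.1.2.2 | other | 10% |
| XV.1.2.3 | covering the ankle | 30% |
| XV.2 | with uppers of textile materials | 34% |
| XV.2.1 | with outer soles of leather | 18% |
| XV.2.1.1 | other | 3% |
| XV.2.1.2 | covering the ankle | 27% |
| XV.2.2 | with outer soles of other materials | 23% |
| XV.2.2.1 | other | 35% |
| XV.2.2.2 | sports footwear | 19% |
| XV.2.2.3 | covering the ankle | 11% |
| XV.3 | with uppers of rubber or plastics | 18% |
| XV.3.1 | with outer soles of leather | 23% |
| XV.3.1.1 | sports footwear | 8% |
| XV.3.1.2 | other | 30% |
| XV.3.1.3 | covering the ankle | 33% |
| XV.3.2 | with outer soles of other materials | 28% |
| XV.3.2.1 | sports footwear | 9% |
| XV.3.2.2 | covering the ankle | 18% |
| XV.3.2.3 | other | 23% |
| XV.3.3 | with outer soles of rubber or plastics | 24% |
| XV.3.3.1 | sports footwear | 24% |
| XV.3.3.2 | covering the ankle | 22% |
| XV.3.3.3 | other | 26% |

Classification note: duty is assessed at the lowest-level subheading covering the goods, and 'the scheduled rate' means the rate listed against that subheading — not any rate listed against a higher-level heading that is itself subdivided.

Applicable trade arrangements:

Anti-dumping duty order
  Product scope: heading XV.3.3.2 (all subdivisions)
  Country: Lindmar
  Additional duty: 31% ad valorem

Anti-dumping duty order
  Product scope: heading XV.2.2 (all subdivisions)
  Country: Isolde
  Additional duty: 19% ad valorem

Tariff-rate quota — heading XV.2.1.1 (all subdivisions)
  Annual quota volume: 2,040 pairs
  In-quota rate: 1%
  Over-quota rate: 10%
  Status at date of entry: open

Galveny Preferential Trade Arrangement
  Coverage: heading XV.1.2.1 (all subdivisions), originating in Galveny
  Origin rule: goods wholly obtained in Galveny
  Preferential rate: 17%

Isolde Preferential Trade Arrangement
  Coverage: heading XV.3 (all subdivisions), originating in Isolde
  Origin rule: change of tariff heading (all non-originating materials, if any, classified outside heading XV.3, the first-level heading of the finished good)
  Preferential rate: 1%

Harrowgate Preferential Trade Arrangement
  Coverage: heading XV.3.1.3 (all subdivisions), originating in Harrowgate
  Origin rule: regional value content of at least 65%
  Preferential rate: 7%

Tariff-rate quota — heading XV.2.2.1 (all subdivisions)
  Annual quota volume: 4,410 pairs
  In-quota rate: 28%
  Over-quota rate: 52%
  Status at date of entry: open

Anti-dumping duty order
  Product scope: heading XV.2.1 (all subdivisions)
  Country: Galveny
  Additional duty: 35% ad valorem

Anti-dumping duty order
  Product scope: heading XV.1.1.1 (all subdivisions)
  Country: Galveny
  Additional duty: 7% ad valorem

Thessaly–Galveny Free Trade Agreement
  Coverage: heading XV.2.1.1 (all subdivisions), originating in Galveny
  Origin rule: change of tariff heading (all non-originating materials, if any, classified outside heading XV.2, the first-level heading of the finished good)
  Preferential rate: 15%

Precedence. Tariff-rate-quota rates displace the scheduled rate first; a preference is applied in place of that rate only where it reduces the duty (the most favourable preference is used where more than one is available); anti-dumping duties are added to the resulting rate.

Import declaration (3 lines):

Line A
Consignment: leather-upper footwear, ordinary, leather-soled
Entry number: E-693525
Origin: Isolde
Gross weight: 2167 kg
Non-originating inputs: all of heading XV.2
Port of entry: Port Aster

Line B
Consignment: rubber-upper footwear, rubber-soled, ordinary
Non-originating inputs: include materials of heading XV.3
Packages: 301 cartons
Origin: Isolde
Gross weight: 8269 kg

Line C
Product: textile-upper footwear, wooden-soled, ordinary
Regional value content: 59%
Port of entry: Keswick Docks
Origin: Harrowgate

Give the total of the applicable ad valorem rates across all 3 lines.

64%

Line A: leather-upper → XV.1; leather-soled → XV.1.2; ordinary → XV.1.2.2. Scheduled 10%. Isolde agreement on XV.3: XV.1.2.2 not covered. → 10%.
Line B: rubber-upper → XV.3; rubber-soled → XV.3.3; ordinary → XV.3.3.3. Scheduled 26%. Isolde agreement on XV.3: CTH not met. → 26%.
Line C: textile-upper → XV.2; wooden-soled → XV.2.2; ordinary → XV.2.2.1. Scheduled 35%. quota on XV.2.2.1 open → in-quota 28%; Harrowgate agreement on XV.3.1.3: XV.2.2.1 not covered. → 28%.
Sum: 10% + 26% + 28% = 64%.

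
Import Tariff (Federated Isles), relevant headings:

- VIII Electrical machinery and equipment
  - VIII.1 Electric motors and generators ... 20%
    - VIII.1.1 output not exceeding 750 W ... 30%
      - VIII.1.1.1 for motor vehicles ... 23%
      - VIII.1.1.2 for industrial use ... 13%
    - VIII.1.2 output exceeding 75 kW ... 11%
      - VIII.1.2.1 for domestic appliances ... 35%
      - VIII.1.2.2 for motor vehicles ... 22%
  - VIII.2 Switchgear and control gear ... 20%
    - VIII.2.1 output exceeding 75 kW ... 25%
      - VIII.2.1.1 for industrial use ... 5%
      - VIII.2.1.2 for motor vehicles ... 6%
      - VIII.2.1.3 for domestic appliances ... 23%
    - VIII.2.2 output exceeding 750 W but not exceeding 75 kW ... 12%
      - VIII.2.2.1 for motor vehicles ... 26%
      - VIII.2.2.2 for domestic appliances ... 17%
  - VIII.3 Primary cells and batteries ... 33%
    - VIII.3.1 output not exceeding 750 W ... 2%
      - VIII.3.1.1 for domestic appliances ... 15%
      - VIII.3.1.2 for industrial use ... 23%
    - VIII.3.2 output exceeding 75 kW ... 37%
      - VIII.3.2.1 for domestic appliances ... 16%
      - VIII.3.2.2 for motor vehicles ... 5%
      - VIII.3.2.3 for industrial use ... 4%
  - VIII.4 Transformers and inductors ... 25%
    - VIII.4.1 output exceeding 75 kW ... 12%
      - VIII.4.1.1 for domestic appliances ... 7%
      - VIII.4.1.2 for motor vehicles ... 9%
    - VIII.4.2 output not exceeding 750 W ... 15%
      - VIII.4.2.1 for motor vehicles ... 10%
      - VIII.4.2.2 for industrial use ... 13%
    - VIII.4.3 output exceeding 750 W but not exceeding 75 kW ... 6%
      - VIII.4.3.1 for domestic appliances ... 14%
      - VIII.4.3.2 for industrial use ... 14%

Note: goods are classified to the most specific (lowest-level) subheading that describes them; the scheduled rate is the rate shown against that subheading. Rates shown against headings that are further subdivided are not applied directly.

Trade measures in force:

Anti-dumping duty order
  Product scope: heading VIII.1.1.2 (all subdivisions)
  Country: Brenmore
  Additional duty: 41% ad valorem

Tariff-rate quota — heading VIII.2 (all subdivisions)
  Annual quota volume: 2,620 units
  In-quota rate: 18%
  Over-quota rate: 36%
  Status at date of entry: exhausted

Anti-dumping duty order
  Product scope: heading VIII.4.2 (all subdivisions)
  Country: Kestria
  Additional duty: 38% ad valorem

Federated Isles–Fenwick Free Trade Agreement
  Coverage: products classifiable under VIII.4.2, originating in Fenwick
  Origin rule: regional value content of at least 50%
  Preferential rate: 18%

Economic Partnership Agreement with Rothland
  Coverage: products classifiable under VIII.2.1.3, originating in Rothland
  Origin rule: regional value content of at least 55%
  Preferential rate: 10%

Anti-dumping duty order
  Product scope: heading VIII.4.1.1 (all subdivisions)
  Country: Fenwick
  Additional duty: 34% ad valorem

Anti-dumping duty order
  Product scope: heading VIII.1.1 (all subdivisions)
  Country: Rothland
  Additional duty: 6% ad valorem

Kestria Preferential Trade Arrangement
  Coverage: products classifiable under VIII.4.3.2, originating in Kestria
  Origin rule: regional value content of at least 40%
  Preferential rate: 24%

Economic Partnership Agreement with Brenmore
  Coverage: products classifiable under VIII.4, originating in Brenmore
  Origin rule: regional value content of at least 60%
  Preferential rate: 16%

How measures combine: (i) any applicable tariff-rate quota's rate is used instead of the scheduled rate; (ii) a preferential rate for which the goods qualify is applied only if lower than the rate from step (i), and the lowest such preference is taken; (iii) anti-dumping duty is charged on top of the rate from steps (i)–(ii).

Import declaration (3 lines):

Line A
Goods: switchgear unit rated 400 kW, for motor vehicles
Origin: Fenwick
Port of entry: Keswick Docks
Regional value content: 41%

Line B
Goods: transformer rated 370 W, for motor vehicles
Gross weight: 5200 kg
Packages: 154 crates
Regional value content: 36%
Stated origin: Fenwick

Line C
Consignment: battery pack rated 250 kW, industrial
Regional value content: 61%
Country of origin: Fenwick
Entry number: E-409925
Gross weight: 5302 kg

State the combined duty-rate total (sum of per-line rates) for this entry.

50%

Line A: switchgear unit → VIII.2; rated 400 kW → VIII.2.1; for motor vehicles → VIII.2.1.2. Scheduled 6%. quota on VIII.2 exhausted → over-quota 36%; Fenwick agreement on VIII.4.2: VIII.2.1.2 not covered. → 36%.
Line B: transformer → VIII.4; rated 370 W → VIII.4.2; for motor vehicles → VIII.4.2.1. Scheduled 10%. Fenwick agreement on VIII.4.2: RVC < 50%. → 10%.
Line C: battery pack → VIII.3; rated 250 kW → VIII.3.2; industrial → VIII.3.2.3. Scheduled 4%. Fenwick agreement on VIII.4.2: VIII.3.2.3 not covered. → 4%.
Sum: 36% + 10% + 4% = 50%.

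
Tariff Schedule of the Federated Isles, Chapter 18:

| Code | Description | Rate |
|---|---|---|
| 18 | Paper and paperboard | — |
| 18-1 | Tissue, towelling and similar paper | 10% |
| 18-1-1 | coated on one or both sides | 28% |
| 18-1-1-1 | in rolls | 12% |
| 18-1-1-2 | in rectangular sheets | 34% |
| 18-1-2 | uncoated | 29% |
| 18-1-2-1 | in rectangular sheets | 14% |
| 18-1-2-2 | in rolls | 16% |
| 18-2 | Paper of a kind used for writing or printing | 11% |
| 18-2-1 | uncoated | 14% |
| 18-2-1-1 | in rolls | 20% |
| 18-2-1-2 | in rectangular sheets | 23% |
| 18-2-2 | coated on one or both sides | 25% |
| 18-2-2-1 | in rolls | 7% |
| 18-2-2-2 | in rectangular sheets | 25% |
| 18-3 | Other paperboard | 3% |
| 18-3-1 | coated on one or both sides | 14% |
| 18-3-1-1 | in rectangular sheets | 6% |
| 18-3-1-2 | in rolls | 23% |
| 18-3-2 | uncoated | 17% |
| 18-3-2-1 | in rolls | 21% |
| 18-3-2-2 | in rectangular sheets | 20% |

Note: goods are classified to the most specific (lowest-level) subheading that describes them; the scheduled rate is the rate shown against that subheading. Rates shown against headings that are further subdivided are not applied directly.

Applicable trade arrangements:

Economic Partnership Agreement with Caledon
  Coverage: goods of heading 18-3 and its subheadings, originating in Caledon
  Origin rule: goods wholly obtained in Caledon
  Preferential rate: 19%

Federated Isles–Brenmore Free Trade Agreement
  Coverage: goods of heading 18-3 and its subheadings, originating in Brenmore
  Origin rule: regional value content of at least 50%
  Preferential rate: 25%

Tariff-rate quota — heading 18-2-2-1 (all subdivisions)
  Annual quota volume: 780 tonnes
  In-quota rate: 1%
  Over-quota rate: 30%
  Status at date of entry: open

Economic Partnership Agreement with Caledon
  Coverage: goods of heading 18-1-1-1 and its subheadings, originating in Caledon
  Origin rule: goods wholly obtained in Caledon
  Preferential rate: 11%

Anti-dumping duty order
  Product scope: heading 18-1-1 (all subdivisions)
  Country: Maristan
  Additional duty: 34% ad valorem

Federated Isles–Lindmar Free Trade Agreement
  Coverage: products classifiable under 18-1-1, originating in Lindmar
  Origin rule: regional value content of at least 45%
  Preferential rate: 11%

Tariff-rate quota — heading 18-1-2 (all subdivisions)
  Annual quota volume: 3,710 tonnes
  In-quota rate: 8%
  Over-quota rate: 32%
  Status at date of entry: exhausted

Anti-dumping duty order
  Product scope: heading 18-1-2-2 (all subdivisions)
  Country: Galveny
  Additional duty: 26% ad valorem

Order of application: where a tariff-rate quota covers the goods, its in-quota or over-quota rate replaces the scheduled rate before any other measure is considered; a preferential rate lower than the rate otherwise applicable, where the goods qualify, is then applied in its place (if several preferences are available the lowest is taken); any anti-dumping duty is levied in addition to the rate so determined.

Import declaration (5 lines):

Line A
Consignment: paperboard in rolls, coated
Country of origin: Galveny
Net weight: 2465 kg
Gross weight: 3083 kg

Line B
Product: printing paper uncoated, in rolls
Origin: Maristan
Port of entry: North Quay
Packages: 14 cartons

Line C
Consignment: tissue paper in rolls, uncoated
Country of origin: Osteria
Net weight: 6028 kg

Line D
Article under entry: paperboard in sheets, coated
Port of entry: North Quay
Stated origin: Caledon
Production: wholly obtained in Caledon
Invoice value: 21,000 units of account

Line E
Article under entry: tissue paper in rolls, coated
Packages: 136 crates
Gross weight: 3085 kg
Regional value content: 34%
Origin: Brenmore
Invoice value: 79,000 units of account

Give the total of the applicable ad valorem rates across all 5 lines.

Line A: paperboard → 18-3; coated → 18-3-1; in rolls → 18-3-1-2. Scheduled 23%. No special measure applies. → 23%.
Line B: printing paper → 18-2; uncoated → 18-2-1; in rolls → 18-2-1-1. Scheduled 20%. No special measure applies. → 20%.
Line C: tissue paper → 18-1; uncoated → 18-1-2; in rolls → 18-1-2-2. Scheduled 16%. quota on 18-1-2 exhausted → over-quota 32%. → 32%.
Line D: paperboard → 18-3; coated → 18-3-1; in sheets → 18-3-1-1. Scheduled 6%. Caledon agreement on 18-3: wholly obtained → 19% available; Caledon agreement on 18-1-1-1: 18-3-1-1 not covered; preference 19% not lower than 6% → no reduction. → 6%.
Line E: tissue paper → 18-1; coated → 18-1-1; in rolls → 18-1-1-1. Scheduled 12%. Brenmore agreement on 18-3: 18-1-1-1 not covered. → 12%.
Sum: 23% + 20% + 32% + 6% + 12% = 93%.

93%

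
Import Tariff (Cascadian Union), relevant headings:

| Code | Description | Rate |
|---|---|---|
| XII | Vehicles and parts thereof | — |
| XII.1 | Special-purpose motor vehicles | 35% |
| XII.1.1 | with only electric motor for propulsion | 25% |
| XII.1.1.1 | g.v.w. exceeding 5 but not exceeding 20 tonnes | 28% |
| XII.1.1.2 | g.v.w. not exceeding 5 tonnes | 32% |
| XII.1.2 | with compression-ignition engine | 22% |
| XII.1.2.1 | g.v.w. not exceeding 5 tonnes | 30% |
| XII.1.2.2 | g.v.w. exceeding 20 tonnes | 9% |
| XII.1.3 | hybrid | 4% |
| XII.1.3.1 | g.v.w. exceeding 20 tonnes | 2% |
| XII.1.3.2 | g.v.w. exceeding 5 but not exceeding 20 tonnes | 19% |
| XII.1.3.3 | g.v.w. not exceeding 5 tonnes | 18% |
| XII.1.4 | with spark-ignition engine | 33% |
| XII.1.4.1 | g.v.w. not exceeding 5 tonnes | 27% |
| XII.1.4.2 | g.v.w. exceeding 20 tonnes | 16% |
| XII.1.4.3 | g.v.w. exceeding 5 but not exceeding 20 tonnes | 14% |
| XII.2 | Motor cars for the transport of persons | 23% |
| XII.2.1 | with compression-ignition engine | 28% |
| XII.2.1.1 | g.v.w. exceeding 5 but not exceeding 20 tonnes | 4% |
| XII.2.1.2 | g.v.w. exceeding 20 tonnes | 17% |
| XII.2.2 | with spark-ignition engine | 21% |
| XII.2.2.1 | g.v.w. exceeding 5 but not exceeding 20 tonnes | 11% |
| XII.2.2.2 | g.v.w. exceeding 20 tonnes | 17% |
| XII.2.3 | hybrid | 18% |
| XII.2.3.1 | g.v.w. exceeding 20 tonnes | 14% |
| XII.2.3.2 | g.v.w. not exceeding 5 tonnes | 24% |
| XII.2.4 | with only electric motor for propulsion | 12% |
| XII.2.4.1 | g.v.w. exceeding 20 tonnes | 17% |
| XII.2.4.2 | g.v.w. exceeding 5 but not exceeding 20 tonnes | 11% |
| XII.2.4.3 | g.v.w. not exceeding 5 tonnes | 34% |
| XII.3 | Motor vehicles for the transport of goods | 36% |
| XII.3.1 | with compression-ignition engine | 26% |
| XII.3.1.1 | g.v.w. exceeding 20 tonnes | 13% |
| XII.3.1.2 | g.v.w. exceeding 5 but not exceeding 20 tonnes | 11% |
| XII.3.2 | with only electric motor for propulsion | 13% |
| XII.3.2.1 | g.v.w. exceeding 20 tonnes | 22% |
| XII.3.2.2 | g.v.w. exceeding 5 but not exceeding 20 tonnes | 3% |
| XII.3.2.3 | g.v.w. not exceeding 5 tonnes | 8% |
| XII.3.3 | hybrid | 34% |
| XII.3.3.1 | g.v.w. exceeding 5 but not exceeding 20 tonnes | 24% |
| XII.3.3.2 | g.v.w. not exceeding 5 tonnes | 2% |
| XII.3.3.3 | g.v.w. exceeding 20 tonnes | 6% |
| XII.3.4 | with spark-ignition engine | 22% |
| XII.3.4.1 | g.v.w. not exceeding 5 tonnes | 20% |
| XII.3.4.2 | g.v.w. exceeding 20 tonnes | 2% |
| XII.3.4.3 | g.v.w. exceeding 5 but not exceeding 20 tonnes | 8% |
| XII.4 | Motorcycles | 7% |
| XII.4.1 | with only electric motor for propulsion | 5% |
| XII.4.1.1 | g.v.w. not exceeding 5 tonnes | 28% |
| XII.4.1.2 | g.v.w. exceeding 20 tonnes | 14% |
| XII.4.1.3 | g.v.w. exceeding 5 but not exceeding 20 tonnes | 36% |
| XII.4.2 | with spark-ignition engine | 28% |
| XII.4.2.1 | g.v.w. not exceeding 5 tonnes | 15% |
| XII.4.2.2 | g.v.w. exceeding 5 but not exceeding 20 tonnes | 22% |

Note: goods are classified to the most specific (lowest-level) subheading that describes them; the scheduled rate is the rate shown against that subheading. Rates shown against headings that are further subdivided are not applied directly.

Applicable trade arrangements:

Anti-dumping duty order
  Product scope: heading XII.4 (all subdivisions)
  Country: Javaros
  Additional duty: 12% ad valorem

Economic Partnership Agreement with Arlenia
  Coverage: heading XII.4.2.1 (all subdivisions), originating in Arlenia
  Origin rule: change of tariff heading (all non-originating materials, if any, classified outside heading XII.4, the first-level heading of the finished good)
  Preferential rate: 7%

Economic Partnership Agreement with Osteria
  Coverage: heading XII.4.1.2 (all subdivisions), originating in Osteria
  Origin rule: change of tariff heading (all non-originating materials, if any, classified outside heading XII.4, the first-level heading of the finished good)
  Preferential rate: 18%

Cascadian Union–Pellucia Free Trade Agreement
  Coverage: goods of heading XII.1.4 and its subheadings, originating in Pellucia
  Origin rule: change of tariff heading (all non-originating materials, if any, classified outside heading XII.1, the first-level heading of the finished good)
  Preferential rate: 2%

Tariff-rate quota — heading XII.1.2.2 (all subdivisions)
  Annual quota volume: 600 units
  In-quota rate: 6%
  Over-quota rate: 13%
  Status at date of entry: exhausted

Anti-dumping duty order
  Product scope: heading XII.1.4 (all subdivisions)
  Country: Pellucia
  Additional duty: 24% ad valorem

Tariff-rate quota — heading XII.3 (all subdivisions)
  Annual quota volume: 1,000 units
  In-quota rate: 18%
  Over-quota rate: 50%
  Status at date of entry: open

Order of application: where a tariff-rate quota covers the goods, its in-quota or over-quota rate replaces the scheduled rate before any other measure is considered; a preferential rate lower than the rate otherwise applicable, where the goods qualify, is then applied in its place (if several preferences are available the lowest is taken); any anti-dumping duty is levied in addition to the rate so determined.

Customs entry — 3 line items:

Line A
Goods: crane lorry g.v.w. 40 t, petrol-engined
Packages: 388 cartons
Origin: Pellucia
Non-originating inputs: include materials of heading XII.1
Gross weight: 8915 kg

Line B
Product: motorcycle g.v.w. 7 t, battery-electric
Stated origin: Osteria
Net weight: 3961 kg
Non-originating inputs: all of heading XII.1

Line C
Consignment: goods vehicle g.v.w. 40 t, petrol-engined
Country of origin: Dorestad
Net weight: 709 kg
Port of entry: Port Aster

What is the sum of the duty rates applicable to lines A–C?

94%

Line A: crane lorry → XII.1; petrol-engined → XII.1.4; g.v.w. 40 t → XII.1.4.2. Scheduled 16%. Pellucia agreement on XII.1.4: CTH not met; anti-dumping (Pellucia, XII.1.4): +24%; total 16% + 24% = 40%. → 40%.
Line B: motorcycle → XII.4; battery-electric → XII.4.1; g.v.w. 7 t → XII.4.1.3. Scheduled 36%. Osteria agreement on XII.4.1.2: XII.4.1.3 not covered. → 36%.
Line C: goods vehicle → XII.3; petrol-engined → XII.3.4; g.v.w. 40 t → XII.3.4.2. Scheduled 2%. quota on XII.3 open → in-quota 18%. → 18%.
Sum: 40% + 36% + 18% = 94%.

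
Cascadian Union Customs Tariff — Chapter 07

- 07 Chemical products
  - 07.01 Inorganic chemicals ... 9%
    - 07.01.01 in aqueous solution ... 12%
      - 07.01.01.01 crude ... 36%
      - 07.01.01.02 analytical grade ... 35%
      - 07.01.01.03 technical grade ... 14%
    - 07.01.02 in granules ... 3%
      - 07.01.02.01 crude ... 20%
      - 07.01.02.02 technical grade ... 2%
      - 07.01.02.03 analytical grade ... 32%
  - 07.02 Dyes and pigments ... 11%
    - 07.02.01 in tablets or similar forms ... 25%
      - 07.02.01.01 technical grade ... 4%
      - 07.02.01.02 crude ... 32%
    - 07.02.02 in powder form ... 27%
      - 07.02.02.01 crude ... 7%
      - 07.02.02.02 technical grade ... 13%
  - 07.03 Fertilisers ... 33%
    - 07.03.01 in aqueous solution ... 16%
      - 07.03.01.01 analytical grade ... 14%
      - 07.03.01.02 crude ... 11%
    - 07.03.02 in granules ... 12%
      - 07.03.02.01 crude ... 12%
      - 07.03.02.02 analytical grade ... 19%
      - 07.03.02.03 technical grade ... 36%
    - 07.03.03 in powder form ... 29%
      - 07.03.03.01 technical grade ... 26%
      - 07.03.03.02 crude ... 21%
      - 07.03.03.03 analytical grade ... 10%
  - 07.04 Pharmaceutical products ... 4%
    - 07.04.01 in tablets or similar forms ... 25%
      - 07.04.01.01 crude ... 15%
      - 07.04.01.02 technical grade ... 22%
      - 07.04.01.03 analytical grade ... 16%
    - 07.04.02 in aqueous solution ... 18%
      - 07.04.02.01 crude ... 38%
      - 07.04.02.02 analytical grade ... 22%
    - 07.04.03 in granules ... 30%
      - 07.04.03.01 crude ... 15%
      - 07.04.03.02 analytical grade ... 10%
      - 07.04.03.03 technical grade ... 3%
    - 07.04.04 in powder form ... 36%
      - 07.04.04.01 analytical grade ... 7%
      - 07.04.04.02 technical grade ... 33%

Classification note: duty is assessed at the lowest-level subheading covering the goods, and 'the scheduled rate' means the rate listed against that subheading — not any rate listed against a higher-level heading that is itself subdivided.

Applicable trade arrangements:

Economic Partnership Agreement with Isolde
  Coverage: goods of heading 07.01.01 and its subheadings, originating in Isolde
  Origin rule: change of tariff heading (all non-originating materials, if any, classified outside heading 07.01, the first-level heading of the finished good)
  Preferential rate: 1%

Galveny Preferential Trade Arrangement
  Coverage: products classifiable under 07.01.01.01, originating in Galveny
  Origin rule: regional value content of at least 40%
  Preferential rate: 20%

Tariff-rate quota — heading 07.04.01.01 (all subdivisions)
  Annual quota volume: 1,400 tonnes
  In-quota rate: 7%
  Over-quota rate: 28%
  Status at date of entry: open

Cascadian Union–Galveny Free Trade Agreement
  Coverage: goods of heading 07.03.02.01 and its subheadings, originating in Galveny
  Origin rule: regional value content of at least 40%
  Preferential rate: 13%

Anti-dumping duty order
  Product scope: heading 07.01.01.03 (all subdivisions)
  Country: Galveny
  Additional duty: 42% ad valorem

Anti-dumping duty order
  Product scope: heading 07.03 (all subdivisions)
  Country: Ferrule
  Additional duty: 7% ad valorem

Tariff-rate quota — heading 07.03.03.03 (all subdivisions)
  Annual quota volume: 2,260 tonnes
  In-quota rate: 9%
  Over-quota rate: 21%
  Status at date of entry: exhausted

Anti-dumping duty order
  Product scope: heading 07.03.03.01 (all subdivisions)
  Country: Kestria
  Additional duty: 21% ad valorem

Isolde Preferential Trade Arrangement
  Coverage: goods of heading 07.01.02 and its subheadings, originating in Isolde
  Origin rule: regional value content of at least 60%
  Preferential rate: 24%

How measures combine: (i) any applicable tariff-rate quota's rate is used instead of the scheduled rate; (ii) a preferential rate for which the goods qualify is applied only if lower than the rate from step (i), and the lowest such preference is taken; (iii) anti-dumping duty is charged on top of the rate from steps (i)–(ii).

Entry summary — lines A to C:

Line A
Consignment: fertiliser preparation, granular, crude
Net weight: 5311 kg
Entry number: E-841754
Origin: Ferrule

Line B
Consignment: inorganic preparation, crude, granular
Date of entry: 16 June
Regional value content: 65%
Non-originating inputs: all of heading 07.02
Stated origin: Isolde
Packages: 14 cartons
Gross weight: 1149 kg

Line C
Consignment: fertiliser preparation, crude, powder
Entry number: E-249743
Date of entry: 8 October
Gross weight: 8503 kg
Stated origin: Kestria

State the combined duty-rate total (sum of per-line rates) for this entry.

60%

Line A: fertiliser → 07.03; granular → 07.03.02; crude → 07.03.02.01. Scheduled 12%. anti-dumping (Ferrule, 07.03): +7%; total 12% + 7% = 19%. → 19%.
Line B: inorganic → 07.01; granular → 07.01.02; crude → 07.01.02.01. Scheduled 20%. Isolde agreement on 07.01.01: 07.01.02.01 not covered; Isolde agreement on 07.01.02: RVC ≥ 60% → 24% available; preference 24% not lower than 20% → no reduction. → 20%.
Line C: fertiliser → 07.03; powder → 07.03.03; crude → 07.03.03.02. Scheduled 21%. No special measure applies. → 21%.
Sum: 19% + 20% + 21% = 60%.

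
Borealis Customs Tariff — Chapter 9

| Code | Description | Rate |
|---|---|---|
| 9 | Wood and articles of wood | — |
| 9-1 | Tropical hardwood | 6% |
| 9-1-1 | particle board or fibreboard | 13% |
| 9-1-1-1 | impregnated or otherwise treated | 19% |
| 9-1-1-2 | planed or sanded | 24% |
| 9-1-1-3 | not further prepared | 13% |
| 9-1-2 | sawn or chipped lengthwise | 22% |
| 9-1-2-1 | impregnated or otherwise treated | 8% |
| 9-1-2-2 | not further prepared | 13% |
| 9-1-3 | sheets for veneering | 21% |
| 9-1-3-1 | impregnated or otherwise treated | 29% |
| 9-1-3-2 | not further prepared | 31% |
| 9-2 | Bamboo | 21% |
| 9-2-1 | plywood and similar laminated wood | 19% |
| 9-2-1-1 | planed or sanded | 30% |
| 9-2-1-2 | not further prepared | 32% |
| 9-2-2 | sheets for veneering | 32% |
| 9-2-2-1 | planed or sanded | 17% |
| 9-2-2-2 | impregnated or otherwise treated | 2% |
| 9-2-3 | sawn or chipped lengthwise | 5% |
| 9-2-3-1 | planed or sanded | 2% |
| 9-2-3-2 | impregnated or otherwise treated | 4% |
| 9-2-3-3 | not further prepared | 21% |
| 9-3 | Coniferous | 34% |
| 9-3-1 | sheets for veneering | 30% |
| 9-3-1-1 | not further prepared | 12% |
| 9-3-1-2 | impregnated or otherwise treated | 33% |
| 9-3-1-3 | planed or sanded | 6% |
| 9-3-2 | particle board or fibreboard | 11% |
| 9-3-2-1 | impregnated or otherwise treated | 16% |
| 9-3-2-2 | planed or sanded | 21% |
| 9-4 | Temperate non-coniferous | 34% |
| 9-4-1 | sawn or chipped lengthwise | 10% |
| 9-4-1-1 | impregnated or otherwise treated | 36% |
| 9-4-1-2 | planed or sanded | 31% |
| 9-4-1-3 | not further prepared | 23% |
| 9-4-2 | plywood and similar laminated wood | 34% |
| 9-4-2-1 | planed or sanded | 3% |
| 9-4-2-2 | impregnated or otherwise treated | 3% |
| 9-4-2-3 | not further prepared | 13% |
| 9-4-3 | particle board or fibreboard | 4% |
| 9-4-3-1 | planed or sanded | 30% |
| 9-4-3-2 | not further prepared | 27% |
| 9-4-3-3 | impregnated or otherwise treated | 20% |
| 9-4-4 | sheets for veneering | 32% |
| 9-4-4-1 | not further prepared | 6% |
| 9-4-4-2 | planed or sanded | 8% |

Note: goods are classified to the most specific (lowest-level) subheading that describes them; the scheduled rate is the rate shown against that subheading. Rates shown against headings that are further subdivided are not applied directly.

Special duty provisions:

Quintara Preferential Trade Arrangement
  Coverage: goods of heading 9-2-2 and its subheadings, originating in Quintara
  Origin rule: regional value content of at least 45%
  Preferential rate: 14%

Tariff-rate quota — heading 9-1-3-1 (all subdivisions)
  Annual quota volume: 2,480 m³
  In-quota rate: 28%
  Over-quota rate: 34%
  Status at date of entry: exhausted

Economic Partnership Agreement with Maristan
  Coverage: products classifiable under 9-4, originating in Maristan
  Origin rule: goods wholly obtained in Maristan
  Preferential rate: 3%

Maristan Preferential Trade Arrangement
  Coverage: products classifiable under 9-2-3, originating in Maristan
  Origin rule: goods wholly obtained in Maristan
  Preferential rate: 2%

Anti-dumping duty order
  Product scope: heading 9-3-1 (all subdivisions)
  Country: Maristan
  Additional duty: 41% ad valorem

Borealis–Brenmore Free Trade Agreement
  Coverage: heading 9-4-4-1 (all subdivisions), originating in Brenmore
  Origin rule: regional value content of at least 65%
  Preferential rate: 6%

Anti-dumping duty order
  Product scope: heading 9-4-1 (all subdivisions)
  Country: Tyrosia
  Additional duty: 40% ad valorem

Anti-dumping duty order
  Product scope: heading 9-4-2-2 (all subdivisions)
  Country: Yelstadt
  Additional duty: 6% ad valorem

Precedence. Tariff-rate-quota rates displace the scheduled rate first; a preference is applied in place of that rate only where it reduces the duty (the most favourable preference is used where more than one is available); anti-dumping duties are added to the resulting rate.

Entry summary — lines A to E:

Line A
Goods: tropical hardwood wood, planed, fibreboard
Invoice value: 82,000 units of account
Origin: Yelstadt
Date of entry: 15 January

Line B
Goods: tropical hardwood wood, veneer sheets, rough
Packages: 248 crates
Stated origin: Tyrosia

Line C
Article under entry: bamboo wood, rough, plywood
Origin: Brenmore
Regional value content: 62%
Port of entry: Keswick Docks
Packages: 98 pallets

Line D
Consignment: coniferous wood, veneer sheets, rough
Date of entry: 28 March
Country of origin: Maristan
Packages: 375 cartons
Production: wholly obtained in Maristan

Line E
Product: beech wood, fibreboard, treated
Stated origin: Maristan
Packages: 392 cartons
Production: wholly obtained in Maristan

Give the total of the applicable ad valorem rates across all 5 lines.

143%

Line A: tropical hardwood → 9-1; fibreboard → 9-1-1; planed → 9-1-1-2. Scheduled 24%. No special measure applies. → 24%.
Line B: tropical hardwood → 9-1; veneer sheets → 9-1-3; rough → 9-1-3-2. Scheduled 31%. No special measure applies. → 31%.
Line C: bamboo → 9-2; plywood → 9-2-1; rough → 9-2-1-2. Scheduled 32%. Brenmore agreement on 9-4-4-1: 9-2-1-2 not covered. → 32%.
Line D: coniferous → 9-3; veneer sheets → 9-3-1; rough → 9-3-1-1. Scheduled 12%. Maristan agreement on 9-4: 9-3-1-1 not covered; Maristan agreement on 9-2-3: 9-3-1-1 not covered; anti-dumping (Maristan, 9-3-1): +41%; total 12% + 41% = 53%. → 53%.
Line E: beech → 9-4; fibreboard → 9-4-3; treated → 9-4-3-3. Scheduled 20%. Maristan agreement on 9-4: wholly obtained → 3% available; Maristan agreement on 9-2-3: 9-4-3-3 not covered; preferential 3%. → 3%.
Sum: 24% + 31% + 32% + 53% + 3% = 143%.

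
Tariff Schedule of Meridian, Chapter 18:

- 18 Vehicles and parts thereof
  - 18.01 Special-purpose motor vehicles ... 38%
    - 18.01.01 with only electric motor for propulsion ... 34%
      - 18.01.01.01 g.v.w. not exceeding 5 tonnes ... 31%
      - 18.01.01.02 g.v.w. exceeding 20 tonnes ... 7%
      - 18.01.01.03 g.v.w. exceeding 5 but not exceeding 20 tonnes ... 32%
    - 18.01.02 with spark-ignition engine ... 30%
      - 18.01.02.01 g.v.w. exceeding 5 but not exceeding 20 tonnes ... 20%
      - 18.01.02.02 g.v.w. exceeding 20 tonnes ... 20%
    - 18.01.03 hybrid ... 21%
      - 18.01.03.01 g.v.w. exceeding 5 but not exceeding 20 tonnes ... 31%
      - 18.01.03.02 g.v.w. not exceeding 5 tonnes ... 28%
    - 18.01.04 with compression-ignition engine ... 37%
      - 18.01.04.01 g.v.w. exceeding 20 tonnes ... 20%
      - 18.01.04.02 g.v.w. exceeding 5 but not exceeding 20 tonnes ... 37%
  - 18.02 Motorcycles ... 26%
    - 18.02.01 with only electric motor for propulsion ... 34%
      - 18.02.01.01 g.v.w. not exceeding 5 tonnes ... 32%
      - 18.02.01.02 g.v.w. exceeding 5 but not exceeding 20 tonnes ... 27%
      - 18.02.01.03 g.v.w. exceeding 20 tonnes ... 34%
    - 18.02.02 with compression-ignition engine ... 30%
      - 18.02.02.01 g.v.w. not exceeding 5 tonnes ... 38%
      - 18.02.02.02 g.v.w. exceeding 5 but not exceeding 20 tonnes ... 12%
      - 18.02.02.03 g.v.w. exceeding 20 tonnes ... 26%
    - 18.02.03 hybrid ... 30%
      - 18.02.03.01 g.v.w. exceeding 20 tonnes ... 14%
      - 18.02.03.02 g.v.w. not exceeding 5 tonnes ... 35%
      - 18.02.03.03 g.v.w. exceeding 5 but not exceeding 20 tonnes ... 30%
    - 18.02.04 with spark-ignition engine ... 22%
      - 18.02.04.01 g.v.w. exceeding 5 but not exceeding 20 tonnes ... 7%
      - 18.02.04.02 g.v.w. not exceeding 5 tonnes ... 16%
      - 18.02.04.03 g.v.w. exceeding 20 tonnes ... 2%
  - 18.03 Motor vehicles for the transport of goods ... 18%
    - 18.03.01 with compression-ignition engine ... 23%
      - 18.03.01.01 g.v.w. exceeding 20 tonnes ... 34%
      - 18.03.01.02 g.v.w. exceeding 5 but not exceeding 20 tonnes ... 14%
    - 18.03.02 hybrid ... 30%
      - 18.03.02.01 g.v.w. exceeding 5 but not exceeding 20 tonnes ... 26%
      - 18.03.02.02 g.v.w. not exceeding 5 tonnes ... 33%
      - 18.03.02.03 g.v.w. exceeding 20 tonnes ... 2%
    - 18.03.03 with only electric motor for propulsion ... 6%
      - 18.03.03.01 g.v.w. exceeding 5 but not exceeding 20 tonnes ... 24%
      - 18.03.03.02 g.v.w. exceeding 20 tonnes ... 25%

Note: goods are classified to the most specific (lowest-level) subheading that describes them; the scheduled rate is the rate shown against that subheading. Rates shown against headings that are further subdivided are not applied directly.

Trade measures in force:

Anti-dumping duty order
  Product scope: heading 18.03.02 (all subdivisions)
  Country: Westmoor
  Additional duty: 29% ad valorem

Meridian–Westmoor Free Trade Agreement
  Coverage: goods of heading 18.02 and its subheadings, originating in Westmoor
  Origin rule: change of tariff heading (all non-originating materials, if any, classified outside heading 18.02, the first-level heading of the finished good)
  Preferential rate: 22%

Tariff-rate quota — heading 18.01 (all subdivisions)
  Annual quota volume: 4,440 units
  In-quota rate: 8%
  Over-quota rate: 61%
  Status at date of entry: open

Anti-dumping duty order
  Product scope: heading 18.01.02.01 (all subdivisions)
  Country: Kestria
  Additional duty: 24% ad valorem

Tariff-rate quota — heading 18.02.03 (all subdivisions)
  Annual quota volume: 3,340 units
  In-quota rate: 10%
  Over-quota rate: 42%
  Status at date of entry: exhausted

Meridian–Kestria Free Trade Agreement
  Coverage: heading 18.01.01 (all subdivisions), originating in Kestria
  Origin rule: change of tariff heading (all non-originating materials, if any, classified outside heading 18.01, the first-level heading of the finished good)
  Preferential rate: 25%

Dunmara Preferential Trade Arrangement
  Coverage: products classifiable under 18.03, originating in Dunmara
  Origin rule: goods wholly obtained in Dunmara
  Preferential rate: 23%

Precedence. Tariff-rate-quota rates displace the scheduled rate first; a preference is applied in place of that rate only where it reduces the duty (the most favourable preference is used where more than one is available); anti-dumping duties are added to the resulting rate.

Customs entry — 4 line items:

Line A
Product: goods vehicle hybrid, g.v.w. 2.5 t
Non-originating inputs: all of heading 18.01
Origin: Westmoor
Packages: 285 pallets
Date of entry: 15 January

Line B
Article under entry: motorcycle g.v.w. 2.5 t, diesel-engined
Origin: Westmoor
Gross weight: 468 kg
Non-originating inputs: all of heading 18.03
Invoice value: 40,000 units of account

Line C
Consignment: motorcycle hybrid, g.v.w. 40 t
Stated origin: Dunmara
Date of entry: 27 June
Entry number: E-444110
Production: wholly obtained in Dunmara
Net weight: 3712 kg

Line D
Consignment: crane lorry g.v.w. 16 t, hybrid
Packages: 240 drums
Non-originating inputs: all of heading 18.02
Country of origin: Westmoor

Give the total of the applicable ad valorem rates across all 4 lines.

Line A: goods vehicle → 18.03; hybrid → 18.03.02; g.v.w. 2.5 t → 18.03.02.02. Scheduled 33%. Westmoor agreement on 18.02: 18.03.02.02 not covered; anti-dumping (Westmoor, 18.03.02): +29%; total 33% + 29% = 62%. → 62%.
Line B: motorcycle → 18.02; diesel-engined → 18.02.02; g.v.w. 2.5 t → 18.02.02.01. Scheduled 38%. Westmoor agreement on 18.02: CTH met → 22% available; preferential 22%. → 22%.
Line C: motorcycle → 18.02; hybrid → 18.02.03; g.v.w. 40 t → 18.02.03.01. Scheduled 14%. quota on 18.02.03 exhausted → over-quota 42%; Dunmara agreement on 18.03: 18.02.03.01 not covered. → 42%.
Line D: crane lorry → 18.01; hybrid → 18.01.03; g.v.w. 16 t → 18.01.03.01. Scheduled 31%. quota on 18.01 open → in-quota 8%; Westmoor agreement on 18.02: 18.01.03.01 not covered. → 8%.
Sum: 62% + 22% + 42% + 8% = 134%.

134%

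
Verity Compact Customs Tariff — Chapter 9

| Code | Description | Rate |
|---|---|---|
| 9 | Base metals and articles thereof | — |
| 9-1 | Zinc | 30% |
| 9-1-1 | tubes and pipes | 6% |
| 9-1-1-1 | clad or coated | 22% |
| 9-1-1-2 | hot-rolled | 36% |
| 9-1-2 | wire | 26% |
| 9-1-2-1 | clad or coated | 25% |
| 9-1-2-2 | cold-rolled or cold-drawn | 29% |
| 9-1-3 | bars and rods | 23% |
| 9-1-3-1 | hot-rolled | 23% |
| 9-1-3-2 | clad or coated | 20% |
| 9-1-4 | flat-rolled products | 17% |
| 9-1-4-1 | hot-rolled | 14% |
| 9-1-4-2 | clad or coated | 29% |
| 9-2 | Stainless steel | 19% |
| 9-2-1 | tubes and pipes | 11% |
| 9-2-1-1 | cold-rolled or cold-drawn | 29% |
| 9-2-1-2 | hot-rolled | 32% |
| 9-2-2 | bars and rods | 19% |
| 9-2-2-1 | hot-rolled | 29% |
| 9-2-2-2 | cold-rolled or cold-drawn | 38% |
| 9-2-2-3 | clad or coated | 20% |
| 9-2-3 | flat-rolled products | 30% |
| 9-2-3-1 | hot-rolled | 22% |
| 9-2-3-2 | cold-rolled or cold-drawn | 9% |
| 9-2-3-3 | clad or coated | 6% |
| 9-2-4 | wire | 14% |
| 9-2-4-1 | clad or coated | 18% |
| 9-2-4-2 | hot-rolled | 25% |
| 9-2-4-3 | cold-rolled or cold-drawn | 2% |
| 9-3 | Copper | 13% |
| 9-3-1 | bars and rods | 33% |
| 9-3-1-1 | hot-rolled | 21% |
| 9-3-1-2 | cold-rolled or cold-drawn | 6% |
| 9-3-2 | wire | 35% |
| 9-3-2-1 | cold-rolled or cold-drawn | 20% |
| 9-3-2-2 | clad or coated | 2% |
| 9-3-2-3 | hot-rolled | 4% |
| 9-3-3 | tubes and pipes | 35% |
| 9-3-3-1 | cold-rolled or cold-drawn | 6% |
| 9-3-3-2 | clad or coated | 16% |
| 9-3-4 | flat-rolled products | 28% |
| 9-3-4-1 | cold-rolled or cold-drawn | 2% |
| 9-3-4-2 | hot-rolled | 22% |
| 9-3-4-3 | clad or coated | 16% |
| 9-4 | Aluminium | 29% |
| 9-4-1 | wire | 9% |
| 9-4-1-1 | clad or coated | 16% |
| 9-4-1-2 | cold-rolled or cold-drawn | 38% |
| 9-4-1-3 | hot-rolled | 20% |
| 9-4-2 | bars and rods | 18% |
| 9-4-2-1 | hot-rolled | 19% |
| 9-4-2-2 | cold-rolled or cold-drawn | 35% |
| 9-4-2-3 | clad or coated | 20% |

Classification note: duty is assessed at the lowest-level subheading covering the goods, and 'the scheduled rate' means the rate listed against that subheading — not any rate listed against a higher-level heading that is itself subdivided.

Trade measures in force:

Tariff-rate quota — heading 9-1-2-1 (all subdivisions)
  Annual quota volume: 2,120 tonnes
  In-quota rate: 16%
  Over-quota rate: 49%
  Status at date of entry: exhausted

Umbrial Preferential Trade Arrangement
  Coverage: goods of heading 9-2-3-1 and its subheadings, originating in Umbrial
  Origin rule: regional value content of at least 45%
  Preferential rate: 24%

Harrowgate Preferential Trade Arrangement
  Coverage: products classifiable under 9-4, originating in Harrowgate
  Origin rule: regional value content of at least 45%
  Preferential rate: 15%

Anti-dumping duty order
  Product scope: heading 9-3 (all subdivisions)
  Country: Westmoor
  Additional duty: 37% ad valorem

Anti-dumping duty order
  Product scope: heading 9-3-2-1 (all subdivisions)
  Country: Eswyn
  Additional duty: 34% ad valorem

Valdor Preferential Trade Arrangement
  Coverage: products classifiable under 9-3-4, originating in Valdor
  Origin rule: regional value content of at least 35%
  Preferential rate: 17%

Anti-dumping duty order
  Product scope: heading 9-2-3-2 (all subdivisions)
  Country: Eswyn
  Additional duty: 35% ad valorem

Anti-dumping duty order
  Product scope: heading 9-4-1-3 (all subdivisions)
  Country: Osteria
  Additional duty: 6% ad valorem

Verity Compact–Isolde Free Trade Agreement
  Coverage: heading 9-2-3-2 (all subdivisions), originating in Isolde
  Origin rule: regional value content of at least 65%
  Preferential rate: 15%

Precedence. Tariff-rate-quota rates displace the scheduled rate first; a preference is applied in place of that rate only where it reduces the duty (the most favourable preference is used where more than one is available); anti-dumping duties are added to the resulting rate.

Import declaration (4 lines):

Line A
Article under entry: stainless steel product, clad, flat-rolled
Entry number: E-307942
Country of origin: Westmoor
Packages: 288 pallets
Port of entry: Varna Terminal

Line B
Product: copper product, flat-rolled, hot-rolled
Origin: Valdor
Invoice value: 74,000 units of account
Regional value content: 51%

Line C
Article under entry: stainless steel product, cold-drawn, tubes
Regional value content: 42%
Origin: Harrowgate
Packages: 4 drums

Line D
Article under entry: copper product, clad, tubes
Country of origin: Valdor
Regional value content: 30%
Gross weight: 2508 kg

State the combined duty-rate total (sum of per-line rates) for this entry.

68%

Line A: stainless steel → 9-2; flat-rolled → 9-2-3; clad → 9-2-3-3. Scheduled 6%. No special measure applies. → 6%.
Line B: copper → 9-3; flat-rolled → 9-3-4; hot-rolled → 9-3-4-2. Scheduled 22%. Valdor agreement on 9-3-4: RVC ≥ 35% → 17% available; preferential 17%. → 17%.
Line C: stainless steel → 9-2; tubes → 9-2-1; cold-drawn → 9-2-1-1. Scheduled 29%. Harrowgate agreement on 9-4: 9-2-1-1 not covered. → 29%.
Line D: copper → 9-3; tubes → 9-3-3; clad → 9-3-3-2. Scheduled 16%. Valdor agreement on 9-3-4: 9-3-3-2 not covered. → 16%.
Sum: 6% + 17% + 29% + 16% = 68%.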